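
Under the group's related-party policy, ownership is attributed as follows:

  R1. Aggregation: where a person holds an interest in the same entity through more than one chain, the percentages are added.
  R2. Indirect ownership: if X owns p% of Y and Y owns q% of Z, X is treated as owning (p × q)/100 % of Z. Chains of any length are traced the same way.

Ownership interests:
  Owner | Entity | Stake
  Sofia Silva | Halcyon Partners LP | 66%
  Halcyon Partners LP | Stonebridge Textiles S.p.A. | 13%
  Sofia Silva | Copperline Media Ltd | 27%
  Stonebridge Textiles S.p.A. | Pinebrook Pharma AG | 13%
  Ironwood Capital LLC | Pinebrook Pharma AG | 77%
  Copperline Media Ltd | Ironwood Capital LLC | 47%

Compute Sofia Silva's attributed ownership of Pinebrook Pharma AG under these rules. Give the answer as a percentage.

10.8867%

Chain via Halcyon Partners LP → Stonebridge Textiles S.p.A. (R2): 66% × 13% × 13% = 1.1154% of Pinebrook Pharma AG.
Chain via Copperline Media Ltd → Ironwood Capital LLC (R2): 27% × 47% × 77% = 9.7713% of Pinebrook Pharma AG.
Aggregating (R1): 1.1154% + 9.7713% = 10.8867%.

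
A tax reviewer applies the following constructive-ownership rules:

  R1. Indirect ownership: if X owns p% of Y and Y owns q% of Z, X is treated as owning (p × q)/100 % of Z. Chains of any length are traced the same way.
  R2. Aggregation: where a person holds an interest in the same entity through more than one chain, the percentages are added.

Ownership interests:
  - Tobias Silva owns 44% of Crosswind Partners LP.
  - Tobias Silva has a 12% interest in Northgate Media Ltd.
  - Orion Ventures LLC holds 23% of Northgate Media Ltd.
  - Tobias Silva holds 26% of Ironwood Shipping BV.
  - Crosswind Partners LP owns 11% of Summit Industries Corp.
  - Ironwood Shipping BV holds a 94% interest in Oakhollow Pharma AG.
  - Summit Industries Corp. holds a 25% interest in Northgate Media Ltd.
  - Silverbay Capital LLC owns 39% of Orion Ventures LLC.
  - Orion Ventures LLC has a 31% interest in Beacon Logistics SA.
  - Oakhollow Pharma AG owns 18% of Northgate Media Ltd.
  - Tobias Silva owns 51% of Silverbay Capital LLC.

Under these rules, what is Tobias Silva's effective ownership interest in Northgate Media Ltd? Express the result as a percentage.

Chain via Silverbay Capital LLC → Orion Ventures LLC (R1): 51% × 39% × 23% = 4.5747% of Northgate Media Ltd.
Chain via Crosswind Partners LP → Summit Industries Corp. (R1): 44% × 11% × 25% = 1.21% of Northgate Media Ltd.
Chain via Ironwood Shipping BV → Oakhollow Pharma AG (R1): 26% × 94% × 18% = 4.3992% of Northgate Media Ltd.
Direct interest in Northgate Media Ltd: 12%.
Aggregating (R2): 4.5747% + 1.21% + 4.3992% + 12% = 22.1839%.

22.1839%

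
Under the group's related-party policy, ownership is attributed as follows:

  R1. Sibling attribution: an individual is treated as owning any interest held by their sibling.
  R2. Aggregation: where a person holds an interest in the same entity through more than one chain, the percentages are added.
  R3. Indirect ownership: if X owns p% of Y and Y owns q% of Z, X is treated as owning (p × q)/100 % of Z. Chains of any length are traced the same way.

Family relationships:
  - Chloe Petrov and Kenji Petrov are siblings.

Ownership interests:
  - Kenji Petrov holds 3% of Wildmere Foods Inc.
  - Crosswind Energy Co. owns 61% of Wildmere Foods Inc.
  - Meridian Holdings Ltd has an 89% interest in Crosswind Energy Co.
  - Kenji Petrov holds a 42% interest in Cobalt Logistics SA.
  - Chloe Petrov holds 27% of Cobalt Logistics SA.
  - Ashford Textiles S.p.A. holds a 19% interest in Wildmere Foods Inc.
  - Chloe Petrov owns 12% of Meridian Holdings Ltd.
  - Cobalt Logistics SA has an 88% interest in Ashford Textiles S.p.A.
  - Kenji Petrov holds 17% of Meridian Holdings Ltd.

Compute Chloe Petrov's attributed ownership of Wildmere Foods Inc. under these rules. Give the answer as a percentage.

By sibling attribution (R1), Chloe Petrov is treated as also owning Kenji Petrov's interest in Cobalt Logistics SA, giving 27% + 42% = 69%.
By sibling attribution (R1), Chloe Petrov is treated as also owning Kenji Petrov's interest in Meridian Holdings Ltd, giving 12% + 17% = 29%.
By sibling attribution (R1), Chloe Petrov is treated as owning Kenji Petrov's 3% interest in Wildmere Foods Inc.
Chain via Cobalt Logistics SA → Ashford Textiles S.p.A. (R3): 69% × 88% × 19% = 11.5368% of Wildmere Foods Inc.
Chain via Meridian Holdings Ltd → Crosswind Energy Co. (R3): 29% × 89% × 61% = 15.7441% of Wildmere Foods Inc.
Direct interest in Wildmere Foods Inc: 3%.
Aggregating (R2): 11.5368% + 15.7441% + 3% = 30.2809%.

30.2809%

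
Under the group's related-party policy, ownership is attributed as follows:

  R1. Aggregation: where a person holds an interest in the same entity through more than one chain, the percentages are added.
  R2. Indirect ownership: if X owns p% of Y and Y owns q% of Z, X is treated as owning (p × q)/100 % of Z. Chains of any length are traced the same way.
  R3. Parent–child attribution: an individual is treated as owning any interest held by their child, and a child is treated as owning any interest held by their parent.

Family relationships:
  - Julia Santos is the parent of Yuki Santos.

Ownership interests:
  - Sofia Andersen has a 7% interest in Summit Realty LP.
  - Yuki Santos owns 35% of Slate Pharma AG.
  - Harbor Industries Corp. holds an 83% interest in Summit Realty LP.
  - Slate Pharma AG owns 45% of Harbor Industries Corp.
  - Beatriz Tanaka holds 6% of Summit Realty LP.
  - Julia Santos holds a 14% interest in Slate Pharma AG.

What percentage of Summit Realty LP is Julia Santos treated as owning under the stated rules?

By parent–child attribution (R3), Julia Santos is treated as also owning Yuki Santos's interest in Slate Pharma AG, giving 14% + 35% = 49%.
Chain via Slate Pharma AG → Harbor Industries Corp. (R2): 49% × 45% × 83% = 18.3015% of Summit Realty LP.

18.3015%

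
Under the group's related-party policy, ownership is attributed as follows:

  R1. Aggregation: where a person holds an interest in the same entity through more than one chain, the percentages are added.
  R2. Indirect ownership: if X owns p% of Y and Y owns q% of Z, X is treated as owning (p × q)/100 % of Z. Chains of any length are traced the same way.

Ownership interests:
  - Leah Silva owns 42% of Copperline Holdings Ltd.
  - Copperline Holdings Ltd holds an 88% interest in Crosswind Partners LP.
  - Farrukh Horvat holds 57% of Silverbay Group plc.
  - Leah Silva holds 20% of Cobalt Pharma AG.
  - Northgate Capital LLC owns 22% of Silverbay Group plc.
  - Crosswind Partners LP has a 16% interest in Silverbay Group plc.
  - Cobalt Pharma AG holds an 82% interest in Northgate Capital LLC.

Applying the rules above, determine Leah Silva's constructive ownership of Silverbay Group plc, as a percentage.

Chain via Copperline Holdings Ltd → Crosswind Partners LP (R2): 42% × 88% × 16% = 5.9136% of Silverbay Group plc.
Chain via Cobalt Pharma AG → Northgate Capital LLC (R2): 20% × 82% × 22% = 3.608% of Silverbay Group plc.
Aggregating (R1): 5.9136% + 3.608% = 9.5216%.

9.5216%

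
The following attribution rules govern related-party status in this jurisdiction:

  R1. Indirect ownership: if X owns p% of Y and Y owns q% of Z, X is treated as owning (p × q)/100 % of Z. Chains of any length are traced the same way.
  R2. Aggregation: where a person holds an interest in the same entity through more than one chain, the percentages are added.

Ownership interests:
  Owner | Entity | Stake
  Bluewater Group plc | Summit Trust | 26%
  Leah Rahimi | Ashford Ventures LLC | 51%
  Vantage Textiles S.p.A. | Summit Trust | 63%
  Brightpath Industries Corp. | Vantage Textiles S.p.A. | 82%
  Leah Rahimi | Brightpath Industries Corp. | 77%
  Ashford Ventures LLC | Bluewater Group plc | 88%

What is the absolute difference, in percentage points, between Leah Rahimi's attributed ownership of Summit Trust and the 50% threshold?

1.447

Chain via Brightpath Industries Corp. → Vantage Textiles S.p.A. (R1): 77% × 82% × 63% = 39.7782% of Summit Trust.
Chain via Ashford Ventures LLC → Bluewater Group plc (R1): 51% × 88% × 26% = 11.6688% of Summit Trust.
Aggregating (R2): 39.7782% + 11.6688% = 51.447%.
51.447% exceeds the 50% threshold by 1.447 percentage points.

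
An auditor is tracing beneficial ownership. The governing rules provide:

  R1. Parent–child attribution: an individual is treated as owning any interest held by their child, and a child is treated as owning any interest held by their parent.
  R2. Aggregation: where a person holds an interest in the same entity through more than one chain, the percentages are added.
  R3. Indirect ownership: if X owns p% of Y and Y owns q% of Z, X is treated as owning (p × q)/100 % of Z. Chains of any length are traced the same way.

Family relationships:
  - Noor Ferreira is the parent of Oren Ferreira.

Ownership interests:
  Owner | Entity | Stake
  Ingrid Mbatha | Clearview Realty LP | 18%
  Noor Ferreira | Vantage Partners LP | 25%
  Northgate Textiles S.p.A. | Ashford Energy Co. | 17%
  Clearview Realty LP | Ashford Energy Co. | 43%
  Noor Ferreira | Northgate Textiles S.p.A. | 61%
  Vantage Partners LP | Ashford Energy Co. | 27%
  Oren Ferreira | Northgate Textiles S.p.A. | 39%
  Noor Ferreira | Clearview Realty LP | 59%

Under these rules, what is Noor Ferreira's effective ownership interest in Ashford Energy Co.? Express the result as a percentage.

By parent–child attribution (R1), Noor Ferreira is treated as also owning Oren Ferreira's interest in Northgate Textiles S.p.A, giving 61% + 39% = 100%.
Chain via Northgate Textiles S.p.A. (R3): 100% × 17% = 17% of Ashford Energy Co.
Chain via Clearview Realty LP (R3): 59% × 43% = 25.37% of Ashford Energy Co.
Chain via Vantage Partners LP (R3): 25% × 27% = 6.75% of Ashford Energy Co.
Aggregating (R2): 17% + 25.37% + 6.75% = 49.12%.

49.12%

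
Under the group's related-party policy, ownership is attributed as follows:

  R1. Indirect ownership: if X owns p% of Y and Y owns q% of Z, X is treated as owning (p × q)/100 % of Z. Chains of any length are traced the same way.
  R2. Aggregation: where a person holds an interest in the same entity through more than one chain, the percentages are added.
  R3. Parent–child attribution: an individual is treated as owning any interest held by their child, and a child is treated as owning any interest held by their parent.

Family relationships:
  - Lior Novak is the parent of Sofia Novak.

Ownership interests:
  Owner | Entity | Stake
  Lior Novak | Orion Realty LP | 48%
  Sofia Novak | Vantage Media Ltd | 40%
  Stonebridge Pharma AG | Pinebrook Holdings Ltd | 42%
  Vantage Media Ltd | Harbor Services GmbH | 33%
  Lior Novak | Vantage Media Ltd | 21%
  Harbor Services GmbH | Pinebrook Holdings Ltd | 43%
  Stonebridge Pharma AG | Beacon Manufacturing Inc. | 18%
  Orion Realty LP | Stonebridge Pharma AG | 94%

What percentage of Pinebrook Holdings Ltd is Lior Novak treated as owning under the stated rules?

27.6063%

By parent–child attribution (R3), Lior Novak is treated as also owning Sofia Novak's interest in Vantage Media Ltd, giving 21% + 40% = 61%.
Chain via Vantage Media Ltd → Harbor Services GmbH (R1): 61% × 33% × 43% = 8.6559% of Pinebrook Holdings Ltd.
Chain via Orion Realty LP → Stonebridge Pharma AG (R1): 48% × 94% × 42% = 18.9504% of Pinebrook Holdings Ltd.
Aggregating (R2): 8.6559% + 18.9504% = 27.6063%.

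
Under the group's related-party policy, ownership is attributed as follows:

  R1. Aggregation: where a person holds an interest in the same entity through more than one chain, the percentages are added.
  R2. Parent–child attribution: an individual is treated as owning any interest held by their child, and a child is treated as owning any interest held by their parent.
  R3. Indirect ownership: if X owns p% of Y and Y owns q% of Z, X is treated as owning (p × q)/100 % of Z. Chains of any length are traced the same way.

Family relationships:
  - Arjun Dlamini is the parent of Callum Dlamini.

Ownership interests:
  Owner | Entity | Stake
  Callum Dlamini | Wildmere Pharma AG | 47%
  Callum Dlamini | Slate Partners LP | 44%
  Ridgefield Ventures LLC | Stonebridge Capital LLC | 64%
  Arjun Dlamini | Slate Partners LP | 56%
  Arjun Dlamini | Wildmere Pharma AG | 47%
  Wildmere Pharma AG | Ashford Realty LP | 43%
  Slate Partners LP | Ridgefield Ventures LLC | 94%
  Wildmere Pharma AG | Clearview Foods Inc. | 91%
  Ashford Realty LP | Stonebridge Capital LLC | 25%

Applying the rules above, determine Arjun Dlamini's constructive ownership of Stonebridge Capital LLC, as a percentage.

70.265%

By parent–child attribution (R2), Arjun Dlamini is treated as also owning Callum Dlamini's interest in Slate Partners LP, giving 56% + 44% = 100%.
By parent–child attribution (R2), Arjun Dlamini is treated as also owning Callum Dlamini's interest in Wildmere Pharma AG, giving 47% + 47% = 94%.
Chain via Slate Partners LP → Ridgefield Ventures LLC (R3): 100% × 94% × 64% = 60.16% of Stonebridge Capital LLC.
Chain via Wildmere Pharma AG → Ashford Realty LP (R3): 94% × 43% × 25% = 10.105% of Stonebridge Capital LLC.
Aggregating (R1): 60.16% + 10.105% = 70.265%.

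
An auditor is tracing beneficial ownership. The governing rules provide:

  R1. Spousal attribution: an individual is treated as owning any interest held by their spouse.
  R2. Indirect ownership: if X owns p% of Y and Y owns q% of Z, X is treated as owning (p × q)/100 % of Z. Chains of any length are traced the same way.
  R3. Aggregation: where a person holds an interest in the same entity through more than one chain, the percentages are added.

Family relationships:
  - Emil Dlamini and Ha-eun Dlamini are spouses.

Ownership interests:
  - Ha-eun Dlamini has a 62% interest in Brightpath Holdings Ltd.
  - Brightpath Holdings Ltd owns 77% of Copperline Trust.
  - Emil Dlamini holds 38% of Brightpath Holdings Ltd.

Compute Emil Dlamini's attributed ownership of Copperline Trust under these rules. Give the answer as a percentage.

77%

By spousal attribution (R1), Emil Dlamini is treated as also owning Ha-eun Dlamini's interest in Brightpath Holdings Ltd, giving 38% + 62% = 100%.
Chain via Brightpath Holdings Ltd (R2): 100% × 77% = 77% of Copperline Trust.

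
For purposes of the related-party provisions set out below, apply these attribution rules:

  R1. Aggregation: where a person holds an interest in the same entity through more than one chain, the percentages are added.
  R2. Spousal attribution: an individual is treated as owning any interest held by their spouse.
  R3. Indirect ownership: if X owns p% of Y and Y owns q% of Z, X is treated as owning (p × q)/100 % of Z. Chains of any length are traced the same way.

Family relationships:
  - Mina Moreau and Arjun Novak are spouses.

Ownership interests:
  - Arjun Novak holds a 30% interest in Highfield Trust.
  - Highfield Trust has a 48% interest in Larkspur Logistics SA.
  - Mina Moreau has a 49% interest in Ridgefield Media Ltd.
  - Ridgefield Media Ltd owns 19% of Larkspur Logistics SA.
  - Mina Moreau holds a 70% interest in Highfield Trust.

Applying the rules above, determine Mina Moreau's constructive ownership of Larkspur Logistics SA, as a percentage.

57.31%

By spousal attribution (R2), Mina Moreau is treated as also owning Arjun Novak's interest in Highfield Trust, giving 70% + 30% = 100%.
Chain via Highfield Trust (R3): 100% × 48% = 48% of Larkspur Logistics SA.
Chain via Ridgefield Media Ltd (R3): 49% × 19% = 9.31% of Larkspur Logistics SA.
Aggregating (R1): 48% + 9.31% = 57.31%.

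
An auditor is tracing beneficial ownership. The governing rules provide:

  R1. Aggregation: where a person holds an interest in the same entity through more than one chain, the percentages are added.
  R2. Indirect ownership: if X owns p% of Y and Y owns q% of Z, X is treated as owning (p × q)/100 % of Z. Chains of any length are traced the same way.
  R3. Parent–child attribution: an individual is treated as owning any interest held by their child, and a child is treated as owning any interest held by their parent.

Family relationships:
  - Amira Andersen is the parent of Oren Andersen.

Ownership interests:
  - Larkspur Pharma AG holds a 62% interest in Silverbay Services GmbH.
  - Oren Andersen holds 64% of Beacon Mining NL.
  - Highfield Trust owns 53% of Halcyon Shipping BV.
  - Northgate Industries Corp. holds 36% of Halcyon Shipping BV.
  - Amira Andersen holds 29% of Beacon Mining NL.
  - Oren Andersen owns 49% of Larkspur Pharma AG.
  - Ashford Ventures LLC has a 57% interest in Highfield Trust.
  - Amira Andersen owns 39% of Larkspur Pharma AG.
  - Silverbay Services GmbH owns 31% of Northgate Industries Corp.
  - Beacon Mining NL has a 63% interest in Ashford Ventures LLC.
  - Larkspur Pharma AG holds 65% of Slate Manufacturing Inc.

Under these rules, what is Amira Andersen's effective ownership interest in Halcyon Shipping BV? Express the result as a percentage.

By parent–child attribution (R3), Amira Andersen is treated as also owning Oren Andersen's interest in Larkspur Pharma AG, giving 39% + 49% = 88%.
By parent–child attribution (R3), Amira Andersen is treated as also owning Oren Andersen's interest in Beacon Mining NL, giving 29% + 64% = 93%.
Chain via Larkspur Pharma AG → Silverbay Services GmbH → Northgate Industries Corp. (R2): 88% × 62% × 31% × 36% = 6.088896% of Halcyon Shipping BV.
Chain via Beacon Mining NL → Ashford Ventures LLC → Highfield Trust (R2): 93% × 63% × 57% × 53% = 17.700039% of Halcyon Shipping BV.
Aggregating (R1): 6.088896% + 17.700039% = 23.788935%.

23.788935%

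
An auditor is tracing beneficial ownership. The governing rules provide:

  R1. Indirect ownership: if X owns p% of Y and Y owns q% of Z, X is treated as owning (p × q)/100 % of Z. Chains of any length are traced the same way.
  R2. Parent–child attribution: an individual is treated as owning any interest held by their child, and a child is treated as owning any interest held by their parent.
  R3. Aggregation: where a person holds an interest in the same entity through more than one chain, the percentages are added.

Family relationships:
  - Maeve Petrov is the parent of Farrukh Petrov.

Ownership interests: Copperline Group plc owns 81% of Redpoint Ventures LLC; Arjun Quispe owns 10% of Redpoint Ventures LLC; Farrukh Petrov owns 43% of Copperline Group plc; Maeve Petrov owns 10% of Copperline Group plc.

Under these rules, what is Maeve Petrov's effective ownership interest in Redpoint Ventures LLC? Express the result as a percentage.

42.93%

By parent–child attribution (R2), Maeve Petrov is treated as also owning Farrukh Petrov's interest in Copperline Group plc, giving 10% + 43% = 53%.
Chain via Copperline Group plc (R1): 53% × 81% = 42.93% of Redpoint Ventures LLC.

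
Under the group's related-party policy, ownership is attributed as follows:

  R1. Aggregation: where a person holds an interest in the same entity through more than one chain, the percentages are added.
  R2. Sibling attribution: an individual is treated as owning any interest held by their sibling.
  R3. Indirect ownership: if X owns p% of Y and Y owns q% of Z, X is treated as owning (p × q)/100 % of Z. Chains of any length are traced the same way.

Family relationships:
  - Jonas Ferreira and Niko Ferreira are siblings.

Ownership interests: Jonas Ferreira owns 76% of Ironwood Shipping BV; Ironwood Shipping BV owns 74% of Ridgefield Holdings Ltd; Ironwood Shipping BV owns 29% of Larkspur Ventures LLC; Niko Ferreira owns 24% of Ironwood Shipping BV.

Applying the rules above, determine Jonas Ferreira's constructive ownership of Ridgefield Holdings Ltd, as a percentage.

74%

By sibling attribution (R2), Jonas Ferreira is treated as also owning Niko Ferreira's interest in Ironwood Shipping BV, giving 76% + 24% = 100%.
Chain via Ironwood Shipping BV (R3): 100% × 74% = 74% of Ridgefield Holdings Ltd.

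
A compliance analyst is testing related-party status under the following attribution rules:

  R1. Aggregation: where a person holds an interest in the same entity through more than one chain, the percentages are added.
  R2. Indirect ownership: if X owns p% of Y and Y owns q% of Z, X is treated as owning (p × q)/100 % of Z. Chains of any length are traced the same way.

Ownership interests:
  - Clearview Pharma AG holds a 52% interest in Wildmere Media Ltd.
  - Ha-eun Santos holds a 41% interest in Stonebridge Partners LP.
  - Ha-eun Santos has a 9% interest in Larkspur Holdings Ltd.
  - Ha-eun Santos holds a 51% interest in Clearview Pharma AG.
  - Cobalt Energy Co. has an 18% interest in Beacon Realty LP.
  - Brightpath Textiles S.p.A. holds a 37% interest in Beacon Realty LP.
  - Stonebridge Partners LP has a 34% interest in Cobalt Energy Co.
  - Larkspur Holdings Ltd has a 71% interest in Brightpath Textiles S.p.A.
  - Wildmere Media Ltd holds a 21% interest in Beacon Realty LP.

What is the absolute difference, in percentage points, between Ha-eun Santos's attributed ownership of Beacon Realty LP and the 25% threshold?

Chain via Clearview Pharma AG → Wildmere Media Ltd (R2): 51% × 52% × 21% = 5.5692% of Beacon Realty LP.
Chain via Larkspur Holdings Ltd → Brightpath Textiles S.p.A. (R2): 9% × 71% × 37% = 2.3643% of Beacon Realty LP.
Chain via Stonebridge Partners LP → Cobalt Energy Co. (R2): 41% × 34% × 18% = 2.5092% of Beacon Realty LP.
Aggregating (R1): 5.5692% + 2.3643% + 2.5092% = 10.4427%.
10.4427% falls short of the 25% threshold by 14.5573 percentage points.

14.5573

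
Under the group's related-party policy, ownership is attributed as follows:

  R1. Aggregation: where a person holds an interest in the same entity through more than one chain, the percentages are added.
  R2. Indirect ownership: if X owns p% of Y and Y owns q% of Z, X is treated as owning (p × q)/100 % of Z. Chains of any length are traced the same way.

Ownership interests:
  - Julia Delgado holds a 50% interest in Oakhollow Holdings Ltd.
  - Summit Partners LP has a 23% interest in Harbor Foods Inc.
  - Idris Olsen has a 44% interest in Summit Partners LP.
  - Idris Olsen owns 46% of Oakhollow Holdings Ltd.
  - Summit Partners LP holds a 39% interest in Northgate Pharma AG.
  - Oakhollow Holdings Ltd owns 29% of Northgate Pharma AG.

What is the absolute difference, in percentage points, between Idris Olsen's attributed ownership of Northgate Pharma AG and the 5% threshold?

Chain via Oakhollow Holdings Ltd (R2): 46% × 29% = 13.34% of Northgate Pharma AG.
Chain via Summit Partners LP (R2): 44% × 39% = 17.16% of Northgate Pharma AG.
Aggregating (R1): 13.34% + 17.16% = 30.5%.
30.5% exceeds the 5% threshold by 25.5 percentage points.

25.5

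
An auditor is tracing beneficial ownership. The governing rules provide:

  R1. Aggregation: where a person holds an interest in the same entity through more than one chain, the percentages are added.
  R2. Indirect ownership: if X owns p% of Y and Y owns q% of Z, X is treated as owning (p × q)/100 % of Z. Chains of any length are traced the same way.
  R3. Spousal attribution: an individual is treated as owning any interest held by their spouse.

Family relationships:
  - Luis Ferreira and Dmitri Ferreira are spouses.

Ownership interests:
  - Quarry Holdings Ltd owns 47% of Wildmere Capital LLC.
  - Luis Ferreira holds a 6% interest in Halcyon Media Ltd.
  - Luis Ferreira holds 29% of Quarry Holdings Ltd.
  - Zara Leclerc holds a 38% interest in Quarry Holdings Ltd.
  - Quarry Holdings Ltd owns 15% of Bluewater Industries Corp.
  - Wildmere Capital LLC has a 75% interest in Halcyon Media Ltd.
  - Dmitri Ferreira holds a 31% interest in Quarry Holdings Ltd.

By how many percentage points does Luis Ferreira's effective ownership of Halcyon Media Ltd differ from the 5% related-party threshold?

By spousal attribution (R3), Luis Ferreira is treated as also owning Dmitri Ferreira's interest in Quarry Holdings Ltd, giving 29% + 31% = 60%.
Chain via Quarry Holdings Ltd → Wildmere Capital LLC (R2): 60% × 47% × 75% = 21.15% of Halcyon Media Ltd.
Direct interest in Halcyon Media Ltd: 6%.
Aggregating (R1): 21.15% + 6% = 27.15%.
27.15% exceeds the 5% threshold by 22.15 percentage points.

22.15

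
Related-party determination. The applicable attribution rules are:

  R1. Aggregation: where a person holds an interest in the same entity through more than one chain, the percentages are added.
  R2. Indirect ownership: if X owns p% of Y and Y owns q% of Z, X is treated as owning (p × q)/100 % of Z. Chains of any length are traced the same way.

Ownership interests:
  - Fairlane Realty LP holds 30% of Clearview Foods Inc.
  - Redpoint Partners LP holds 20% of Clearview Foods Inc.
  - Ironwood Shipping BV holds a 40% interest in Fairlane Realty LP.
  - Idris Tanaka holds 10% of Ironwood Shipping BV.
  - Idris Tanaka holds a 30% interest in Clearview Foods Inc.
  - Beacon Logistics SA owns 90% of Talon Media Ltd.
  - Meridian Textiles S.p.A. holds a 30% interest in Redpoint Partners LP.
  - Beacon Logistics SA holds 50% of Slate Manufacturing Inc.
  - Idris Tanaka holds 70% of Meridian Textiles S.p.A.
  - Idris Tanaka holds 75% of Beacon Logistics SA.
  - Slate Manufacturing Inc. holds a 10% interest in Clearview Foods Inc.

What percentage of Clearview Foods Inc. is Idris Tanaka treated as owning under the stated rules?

Chain via Beacon Logistics SA → Slate Manufacturing Inc. (R2): 75% × 50% × 10% = 3.75% of Clearview Foods Inc.
Chain via Ironwood Shipping BV → Fairlane Realty LP (R2): 10% × 40% × 30% = 1.2% of Clearview Foods Inc.
Chain via Meridian Textiles S.p.A. → Redpoint Partners LP (R2): 70% × 30% × 20% = 4.2% of Clearview Foods Inc.
Direct interest in Clearview Foods Inc: 30%.
Aggregating (R1): 3.75% + 1.2% + 4.2% + 30% = 39.15%.

39.15%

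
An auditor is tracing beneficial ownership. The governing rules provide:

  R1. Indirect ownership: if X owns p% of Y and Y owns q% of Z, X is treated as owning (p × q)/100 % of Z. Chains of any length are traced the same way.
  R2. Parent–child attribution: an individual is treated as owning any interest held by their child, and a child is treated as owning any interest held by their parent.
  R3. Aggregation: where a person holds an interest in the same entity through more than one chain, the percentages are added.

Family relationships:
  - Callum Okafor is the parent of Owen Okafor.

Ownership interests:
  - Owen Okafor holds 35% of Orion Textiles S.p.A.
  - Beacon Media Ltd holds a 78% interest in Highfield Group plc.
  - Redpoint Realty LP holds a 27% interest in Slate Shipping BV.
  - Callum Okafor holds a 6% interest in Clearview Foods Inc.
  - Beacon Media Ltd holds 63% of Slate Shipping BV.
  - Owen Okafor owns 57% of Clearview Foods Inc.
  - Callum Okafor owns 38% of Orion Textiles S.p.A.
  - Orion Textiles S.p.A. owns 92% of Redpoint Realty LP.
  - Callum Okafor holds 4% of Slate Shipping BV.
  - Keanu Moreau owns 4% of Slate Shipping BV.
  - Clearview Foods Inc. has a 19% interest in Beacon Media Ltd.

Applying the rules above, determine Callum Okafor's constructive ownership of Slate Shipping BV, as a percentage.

By parent–child attribution (R2), Callum Okafor is treated as also owning Owen Okafor's interest in Orion Textiles S.p.A, giving 38% + 35% = 73%.
By parent–child attribution (R2), Callum Okafor is treated as also owning Owen Okafor's interest in Clearview Foods Inc, giving 6% + 57% = 63%.
Chain via Orion Textiles S.p.A. → Redpoint Realty LP (R1): 73% × 92% × 27% = 18.1332% of Slate Shipping BV.
Chain via Clearview Foods Inc. → Beacon Media Ltd (R1): 63% × 19% × 63% = 7.5411% of Slate Shipping BV.
Direct interest in Slate Shipping BV: 4%.
Aggregating (R3): 18.1332% + 7.5411% + 4% = 29.6743%.

29.6743%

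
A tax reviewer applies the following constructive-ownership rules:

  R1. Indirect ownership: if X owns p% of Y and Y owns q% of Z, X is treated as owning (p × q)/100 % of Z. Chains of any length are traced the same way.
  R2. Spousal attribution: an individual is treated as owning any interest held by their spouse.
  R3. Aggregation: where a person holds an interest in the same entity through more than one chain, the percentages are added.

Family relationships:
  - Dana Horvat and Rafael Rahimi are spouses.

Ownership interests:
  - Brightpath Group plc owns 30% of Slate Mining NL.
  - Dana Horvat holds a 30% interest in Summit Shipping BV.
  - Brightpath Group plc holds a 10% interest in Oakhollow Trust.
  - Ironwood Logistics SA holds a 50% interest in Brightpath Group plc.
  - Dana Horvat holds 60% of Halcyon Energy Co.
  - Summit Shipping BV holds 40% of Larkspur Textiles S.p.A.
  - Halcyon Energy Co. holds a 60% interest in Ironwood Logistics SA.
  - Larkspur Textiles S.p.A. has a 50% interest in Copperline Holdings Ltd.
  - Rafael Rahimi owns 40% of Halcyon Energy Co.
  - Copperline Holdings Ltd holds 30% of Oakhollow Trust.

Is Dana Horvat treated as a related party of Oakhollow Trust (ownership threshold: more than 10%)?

No

By spousal attribution (R2), Dana Horvat is treated as also owning Rafael Rahimi's interest in Halcyon Energy Co, giving 60% + 40% = 100%.
Chain via Summit Shipping BV → Larkspur Textiles S.p.A. → Copperline Holdings Ltd (R1): 30% × 40% × 50% × 30% = 1.8% of Oakhollow Trust.
Chain via Halcyon Energy Co. → Ironwood Logistics SA → Brightpath Group plc (R1): 100% × 60% × 50% × 10% = 3% of Oakhollow Trust.
Aggregating (R3): 1.8% + 3% = 4.8%.
4.8% does not exceed the 10% threshold, so Dana is not a related party to Oakhollow Trust.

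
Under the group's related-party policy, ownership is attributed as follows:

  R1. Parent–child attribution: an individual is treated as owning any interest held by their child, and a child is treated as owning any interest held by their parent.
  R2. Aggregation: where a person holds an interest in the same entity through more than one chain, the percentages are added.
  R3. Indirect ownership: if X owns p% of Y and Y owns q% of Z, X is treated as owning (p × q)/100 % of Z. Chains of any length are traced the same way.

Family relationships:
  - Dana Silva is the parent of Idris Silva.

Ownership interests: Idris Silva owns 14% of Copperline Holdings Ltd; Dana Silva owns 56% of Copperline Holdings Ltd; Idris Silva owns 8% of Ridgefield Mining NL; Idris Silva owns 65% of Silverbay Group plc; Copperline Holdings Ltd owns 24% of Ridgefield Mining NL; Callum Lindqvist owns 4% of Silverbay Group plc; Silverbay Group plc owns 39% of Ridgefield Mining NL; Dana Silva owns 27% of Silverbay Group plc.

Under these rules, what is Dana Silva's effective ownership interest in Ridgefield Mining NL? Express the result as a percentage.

60.68%

By parent–child attribution (R1), Dana Silva is treated as also owning Idris Silva's interest in Copperline Holdings Ltd, giving 56% + 14% = 70%.
By parent–child attribution (R1), Dana Silva is treated as also owning Idris Silva's interest in Silverbay Group plc, giving 27% + 65% = 92%.
By parent–child attribution (R1), Dana Silva is treated as owning Idris Silva's 8% interest in Ridgefield Mining NL.
Chain via Copperline Holdings Ltd (R3): 70% × 24% = 16.8% of Ridgefield Mining NL.
Chain via Silverbay Group plc (R3): 92% × 39% = 35.88% of Ridgefield Mining NL.
Direct interest in Ridgefield Mining NL: 8%.
Aggregating (R2): 16.8% + 35.88% + 8% = 60.68%.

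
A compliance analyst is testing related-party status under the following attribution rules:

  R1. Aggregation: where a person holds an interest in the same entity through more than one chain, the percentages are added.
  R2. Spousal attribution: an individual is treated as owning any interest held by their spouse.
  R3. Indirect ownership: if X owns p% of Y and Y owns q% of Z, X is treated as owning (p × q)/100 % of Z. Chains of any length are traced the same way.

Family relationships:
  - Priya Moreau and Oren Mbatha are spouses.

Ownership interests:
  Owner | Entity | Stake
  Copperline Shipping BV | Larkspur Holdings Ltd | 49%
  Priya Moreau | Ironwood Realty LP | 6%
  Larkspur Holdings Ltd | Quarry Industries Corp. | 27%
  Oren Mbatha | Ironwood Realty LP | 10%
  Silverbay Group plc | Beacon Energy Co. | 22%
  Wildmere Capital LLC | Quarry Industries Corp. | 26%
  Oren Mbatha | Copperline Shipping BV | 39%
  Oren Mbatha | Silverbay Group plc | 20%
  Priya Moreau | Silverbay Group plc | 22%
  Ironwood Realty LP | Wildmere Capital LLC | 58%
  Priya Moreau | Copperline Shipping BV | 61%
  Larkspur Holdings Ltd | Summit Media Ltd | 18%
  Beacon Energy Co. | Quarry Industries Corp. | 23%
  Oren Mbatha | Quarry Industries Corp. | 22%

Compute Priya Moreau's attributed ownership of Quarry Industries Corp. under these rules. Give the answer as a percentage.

By spousal attribution (R2), Priya Moreau is treated as also owning Oren Mbatha's interest in Copperline Shipping BV, giving 61% + 39% = 100%.
By spousal attribution (R2), Priya Moreau is treated as also owning Oren Mbatha's interest in Silverbay Group plc, giving 22% + 20% = 42%.
By spousal attribution (R2), Priya Moreau is treated as also owning Oren Mbatha's interest in Ironwood Realty LP, giving 6% + 10% = 16%.
By spousal attribution (R2), Priya Moreau is treated as owning Oren Mbatha's 22% interest in Quarry Industries Corp.
Chain via Copperline Shipping BV → Larkspur Holdings Ltd (R3): 100% × 49% × 27% = 13.23% of Quarry Industries Corp.
Chain via Silverbay Group plc → Beacon Energy Co. (R3): 42% × 22% × 23% = 2.1252% of Quarry Industries Corp.
Chain via Ironwood Realty LP → Wildmere Capital LLC (R3): 16% × 58% × 26% = 2.4128% of Quarry Industries Corp.
Direct interest in Quarry Industries Corp: 22%.
Aggregating (R1): 13.23% + 2.1252% + 2.4128% + 22% = 39.768%.

39.768%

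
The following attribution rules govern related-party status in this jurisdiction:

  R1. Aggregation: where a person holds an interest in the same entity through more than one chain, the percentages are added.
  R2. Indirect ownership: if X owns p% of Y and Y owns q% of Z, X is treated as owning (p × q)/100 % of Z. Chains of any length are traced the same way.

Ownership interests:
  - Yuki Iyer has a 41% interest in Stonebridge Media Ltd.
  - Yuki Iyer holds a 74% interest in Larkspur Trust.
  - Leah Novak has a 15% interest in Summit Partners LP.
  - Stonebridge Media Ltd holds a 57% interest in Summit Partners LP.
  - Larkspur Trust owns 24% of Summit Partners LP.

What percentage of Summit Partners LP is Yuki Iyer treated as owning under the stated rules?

41.13%

Chain via Stonebridge Media Ltd (R2): 41% × 57% = 23.37% of Summit Partners LP.
Chain via Larkspur Trust (R2): 74% × 24% = 17.76% of Summit Partners LP.
Aggregating (R1): 23.37% + 17.76% = 41.13%.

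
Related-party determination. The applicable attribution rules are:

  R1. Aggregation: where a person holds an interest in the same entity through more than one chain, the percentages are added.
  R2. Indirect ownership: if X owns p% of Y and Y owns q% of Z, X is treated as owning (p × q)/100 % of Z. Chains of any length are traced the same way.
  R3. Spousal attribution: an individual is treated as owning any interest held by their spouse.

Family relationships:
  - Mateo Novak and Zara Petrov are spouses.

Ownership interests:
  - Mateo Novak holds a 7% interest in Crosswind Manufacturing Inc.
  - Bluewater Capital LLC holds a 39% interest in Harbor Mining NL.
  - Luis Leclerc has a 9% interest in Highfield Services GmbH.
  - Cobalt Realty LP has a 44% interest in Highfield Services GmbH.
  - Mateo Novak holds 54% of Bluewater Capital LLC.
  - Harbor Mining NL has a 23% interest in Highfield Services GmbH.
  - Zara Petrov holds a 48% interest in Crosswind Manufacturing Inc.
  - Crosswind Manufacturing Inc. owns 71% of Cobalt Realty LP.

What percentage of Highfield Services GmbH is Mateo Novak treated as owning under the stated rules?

22.0258%

By spousal attribution (R3), Mateo Novak is treated as also owning Zara Petrov's interest in Crosswind Manufacturing Inc, giving 7% + 48% = 55%.
Chain via Bluewater Capital LLC → Harbor Mining NL (R2): 54% × 39% × 23% = 4.8438% of Highfield Services GmbH.
Chain via Crosswind Manufacturing Inc. → Cobalt Realty LP (R2): 55% × 71% × 44% = 17.182% of Highfield Services GmbH.
Aggregating (R1): 4.8438% + 17.182% = 22.0258%.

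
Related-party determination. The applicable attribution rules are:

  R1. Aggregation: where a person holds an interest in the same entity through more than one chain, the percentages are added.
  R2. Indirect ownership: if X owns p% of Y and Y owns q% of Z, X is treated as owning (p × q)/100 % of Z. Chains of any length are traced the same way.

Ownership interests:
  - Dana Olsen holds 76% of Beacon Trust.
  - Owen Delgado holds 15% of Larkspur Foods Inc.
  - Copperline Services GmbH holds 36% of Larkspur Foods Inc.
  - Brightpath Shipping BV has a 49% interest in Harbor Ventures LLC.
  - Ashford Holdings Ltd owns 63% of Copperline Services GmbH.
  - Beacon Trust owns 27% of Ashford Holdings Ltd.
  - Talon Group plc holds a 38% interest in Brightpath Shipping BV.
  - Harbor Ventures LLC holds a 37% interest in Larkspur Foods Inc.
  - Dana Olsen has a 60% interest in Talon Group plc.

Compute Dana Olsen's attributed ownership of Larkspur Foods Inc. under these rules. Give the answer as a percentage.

Chain via Beacon Trust → Ashford Holdings Ltd → Copperline Services GmbH (R2): 76% × 27% × 63% × 36% = 4.653936% of Larkspur Foods Inc.
Chain via Talon Group plc → Brightpath Shipping BV → Harbor Ventures LLC (R2): 60% × 38% × 49% × 37% = 4.13364% of Larkspur Foods Inc.
Aggregating (R1): 4.653936% + 4.13364% = 8.787576%.

8.787576%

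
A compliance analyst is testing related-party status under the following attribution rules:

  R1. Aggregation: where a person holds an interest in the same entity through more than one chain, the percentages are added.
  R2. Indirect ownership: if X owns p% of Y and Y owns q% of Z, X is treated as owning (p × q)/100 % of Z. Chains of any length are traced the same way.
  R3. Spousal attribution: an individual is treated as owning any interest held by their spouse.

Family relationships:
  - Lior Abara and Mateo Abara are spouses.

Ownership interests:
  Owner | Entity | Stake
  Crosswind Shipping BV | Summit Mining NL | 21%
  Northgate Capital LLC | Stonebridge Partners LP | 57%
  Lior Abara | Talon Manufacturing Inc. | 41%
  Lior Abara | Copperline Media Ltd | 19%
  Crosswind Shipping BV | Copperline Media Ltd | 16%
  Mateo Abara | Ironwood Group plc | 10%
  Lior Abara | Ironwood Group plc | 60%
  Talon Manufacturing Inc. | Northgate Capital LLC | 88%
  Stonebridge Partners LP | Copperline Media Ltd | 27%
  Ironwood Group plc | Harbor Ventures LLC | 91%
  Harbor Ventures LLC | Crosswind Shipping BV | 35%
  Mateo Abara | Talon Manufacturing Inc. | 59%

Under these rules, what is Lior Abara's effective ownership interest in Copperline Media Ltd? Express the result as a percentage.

36.1104%

By spousal attribution (R3), Lior Abara is treated as also owning Mateo Abara's interest in Talon Manufacturing Inc, giving 41% + 59% = 100%.
By spousal attribution (R3), Lior Abara is treated as also owning Mateo Abara's interest in Ironwood Group plc, giving 60% + 10% = 70%.
Chain via Talon Manufacturing Inc. → Northgate Capital LLC → Stonebridge Partners LP (R2): 100% × 88% × 57% × 27% = 13.5432% of Copperline Media Ltd.
Chain via Ironwood Group plc → Harbor Ventures LLC → Crosswind Shipping BV (R2): 70% × 91% × 35% × 16% = 3.5672% of Copperline Media Ltd.
Direct interest in Copperline Media Ltd: 19%.
Aggregating (R1): 13.5432% + 3.5672% + 19% = 36.1104%.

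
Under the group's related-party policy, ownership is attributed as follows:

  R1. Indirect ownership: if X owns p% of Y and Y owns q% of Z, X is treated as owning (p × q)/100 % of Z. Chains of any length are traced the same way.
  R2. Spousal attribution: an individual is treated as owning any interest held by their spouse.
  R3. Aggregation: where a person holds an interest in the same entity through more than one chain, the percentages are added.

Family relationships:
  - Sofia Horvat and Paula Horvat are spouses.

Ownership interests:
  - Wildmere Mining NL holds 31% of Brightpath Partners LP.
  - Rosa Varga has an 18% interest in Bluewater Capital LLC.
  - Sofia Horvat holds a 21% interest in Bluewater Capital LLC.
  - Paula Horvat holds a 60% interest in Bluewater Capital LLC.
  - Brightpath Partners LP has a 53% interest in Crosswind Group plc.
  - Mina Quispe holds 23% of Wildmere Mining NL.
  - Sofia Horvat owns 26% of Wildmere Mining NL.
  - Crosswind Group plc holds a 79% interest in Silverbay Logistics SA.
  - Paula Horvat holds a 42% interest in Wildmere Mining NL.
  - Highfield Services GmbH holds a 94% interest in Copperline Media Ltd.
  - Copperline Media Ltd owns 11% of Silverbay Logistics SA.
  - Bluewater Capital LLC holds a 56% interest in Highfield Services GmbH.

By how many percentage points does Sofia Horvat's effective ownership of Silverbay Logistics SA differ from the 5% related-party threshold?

8.51642

By spousal attribution (R2), Sofia Horvat is treated as also owning Paula Horvat's interest in Bluewater Capital LLC, giving 21% + 60% = 81%.
By spousal attribution (R2), Sofia Horvat is treated as also owning Paula Horvat's interest in Wildmere Mining NL, giving 26% + 42% = 68%.
Chain via Bluewater Capital LLC → Highfield Services GmbH → Copperline Media Ltd (R1): 81% × 56% × 94% × 11% = 4.690224% of Silverbay Logistics SA.
Chain via Wildmere Mining NL → Brightpath Partners LP → Crosswind Group plc (R1): 68% × 31% × 53% × 79% = 8.826196% of Silverbay Logistics SA.
Aggregating (R3): 4.690224% + 8.826196% = 13.51642%.
13.51642% exceeds the 5% threshold by 8.51642 percentage points.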